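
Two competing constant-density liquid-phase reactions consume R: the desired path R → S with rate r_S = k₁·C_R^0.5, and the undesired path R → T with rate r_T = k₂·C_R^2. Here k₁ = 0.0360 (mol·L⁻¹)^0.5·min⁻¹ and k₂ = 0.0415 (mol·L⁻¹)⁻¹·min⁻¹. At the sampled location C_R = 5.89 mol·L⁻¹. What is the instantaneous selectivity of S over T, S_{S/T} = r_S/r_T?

S_{S/T} = r_S/r_T = (k₁·C_R^0.5)/(k₂·C_R^2) = (k₁/k₂)·C_R^-1.5.
= (0.0360×5.890^0.5) / (0.0415×5.890^2) = 0.08737/1.440 = 0.0607.

0.0607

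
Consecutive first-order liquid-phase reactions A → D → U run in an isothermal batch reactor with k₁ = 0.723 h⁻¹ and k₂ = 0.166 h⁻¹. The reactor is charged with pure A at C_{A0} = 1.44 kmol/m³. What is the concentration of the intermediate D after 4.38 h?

0.825 kmol/m³

Solving the coupled first-order balances gives C_D(t) = [k₁/(k₂−k₁)]·C_{A0}·(e^(−k₁t) − e^(−k₂t)).
e^(−k₁t) = e^(−0.723×4.38) = e^(−3.167) = 0.04214; e^(−k₂t) = e^(−0.7271) = 0.4833.
C_D = 0.723×1.44/(0.166−0.723) × (0.04214−0.4833) = (-1.869)×(-0.4412) = 0.8246 kmol/m³.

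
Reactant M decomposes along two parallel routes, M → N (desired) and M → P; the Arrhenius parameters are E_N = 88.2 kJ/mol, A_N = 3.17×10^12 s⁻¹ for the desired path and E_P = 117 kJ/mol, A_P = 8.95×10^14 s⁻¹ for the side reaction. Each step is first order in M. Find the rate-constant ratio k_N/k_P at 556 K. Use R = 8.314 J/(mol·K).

Since both paths have the same order in M, the concentration cancels and S_{N/P} = k_N/k_P = (A_N/A_P)·exp[(E_P−E_N)/(RT)].
(E_P−E_N)/(RT) = (117−88.2)×10³/(8.314×556) = 28800/4623 = 6.230.
k_N/k_P = (3.17×10^12/8.95×10^14)·exp(6.230) = 0.003542 × 507.9 = 1.80.
Since E_N < E_P, lowering the temperature improves selectivity toward N.

1.80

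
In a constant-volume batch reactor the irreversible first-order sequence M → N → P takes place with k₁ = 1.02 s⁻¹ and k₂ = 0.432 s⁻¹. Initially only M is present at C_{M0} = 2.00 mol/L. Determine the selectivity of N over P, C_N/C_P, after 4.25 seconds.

0.346

The intermediate concentration in a first-order A→B→C sequence is C_N = k₁C_{M0}(e^(−k₁t) − e^(−k₂t))/(k₂−k₁).
e^(−k₁t) = e^(−1.02×4.25) = e^(−4.335) = 0.01310; e^(−k₂t) = e^(−1.836) = 0.1595.
C_N = 1.02×2.00/(0.432−1.02) × (0.01310−0.1595) = (-3.469)×(-0.1464) = 0.5078 mol/L.
C_M = C_{M0}e^(−k₁t) = 0.02620 mol/L, so C_P = C_{M0}−C_M−C_N = 1.466 mol/L; C_N/C_P = 0.346.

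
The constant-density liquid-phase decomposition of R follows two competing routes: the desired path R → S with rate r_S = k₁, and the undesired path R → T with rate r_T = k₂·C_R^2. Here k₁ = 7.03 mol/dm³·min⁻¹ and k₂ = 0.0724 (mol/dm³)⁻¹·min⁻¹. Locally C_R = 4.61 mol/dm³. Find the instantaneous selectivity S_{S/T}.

4.57

S_{S/T} = r_S/r_T = (k₁)/(k₂·C_R^2) = (k₁/k₂)·C_R^-2.
= (7.03) / (0.0724×4.610^2) = 7.030/1.539 = 4.57.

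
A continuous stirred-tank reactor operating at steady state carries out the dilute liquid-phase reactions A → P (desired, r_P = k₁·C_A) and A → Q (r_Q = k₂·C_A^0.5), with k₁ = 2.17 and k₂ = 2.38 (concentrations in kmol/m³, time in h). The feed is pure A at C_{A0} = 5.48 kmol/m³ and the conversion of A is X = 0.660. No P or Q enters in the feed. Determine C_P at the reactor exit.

Exit C_A = C_{A0}(1−X) = 5.48×0.340 = 1.863 kmol/m³.
Rates in a CSTR are evaluated at the outlet concentration: r_P = 2.17×1.863 = 4.043, r_Q = 2.38×1.863^0.5 = 3.249.
Fraction of consumed A going to P: r_P/(r_P+r_Q) = 0.5545.
C_P = 0.5545·C_{A0}·X = 0.5545×5.48×0.660 = 2.01 kmol/m³.

2.01 kmol/m³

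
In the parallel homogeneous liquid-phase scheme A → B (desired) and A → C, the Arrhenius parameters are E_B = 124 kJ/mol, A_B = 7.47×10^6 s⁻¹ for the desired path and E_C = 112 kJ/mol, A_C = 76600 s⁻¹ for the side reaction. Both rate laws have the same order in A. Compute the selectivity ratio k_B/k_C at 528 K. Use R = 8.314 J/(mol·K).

With equal orders, S_{B/C} = k_B/k_C = (A_B/A_C)·exp[(E_C−E_B)/(RT)].
(E_C−E_B)/(RT) = (112−124)×10³/(8.314×528) = -12000/4390 = -2.734.
k_B/k_C = (7.47×10^6/76600)·exp(-2.734) = 97.52 × 0.06498 = 6.34.

6.34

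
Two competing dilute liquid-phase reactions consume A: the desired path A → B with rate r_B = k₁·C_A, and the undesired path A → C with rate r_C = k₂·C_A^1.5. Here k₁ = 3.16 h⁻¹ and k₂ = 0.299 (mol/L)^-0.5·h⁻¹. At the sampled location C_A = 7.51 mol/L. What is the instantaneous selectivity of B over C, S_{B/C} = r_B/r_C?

S_{B/C} = r_B/r_C = (k₁·C_A)/(k₂·C_A^1.5) = (k₁/k₂)·C_A^-0.5.
= (3.16×7.510) / (0.299×7.510^1.5) = 23.73/6.154 = 3.86.

3.86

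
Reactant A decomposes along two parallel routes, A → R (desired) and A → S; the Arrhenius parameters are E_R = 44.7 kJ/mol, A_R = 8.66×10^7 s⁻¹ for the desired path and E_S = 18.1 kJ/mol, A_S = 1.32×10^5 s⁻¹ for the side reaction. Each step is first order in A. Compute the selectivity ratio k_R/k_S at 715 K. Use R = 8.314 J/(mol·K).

Since both paths have the same order in A, the concentration cancels and S_{R/S} = k_R/k_S = (A_R/A_S)·exp[(E_S−E_R)/(RT)].
(E_S−E_R)/(RT) = (18.1−44.7)×10³/(8.314×715) = -26600/5945 = -4.475.
k_R/k_S = (8.66×10^7/1.32×10^5)·exp(-4.475) = 656.1 × 0.01139 = 7.47.

7.47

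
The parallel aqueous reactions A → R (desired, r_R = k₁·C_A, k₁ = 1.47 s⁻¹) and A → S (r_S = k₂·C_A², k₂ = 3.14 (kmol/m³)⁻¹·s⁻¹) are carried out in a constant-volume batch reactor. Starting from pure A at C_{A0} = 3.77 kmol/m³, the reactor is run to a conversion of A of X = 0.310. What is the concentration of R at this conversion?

C_A = C_{A0}(1−X) = 2.601 kmol/m³.
Along a PFR/batch, dC_R/dC_A = −r_R/(r_R+r_S) = −k₁/(k₁+k₂·C_A).
Integrating from C_{A0} to C_A: C_R = (1.47/3.14)·ln[(1.47+3.14·3.77)/(1.47+3.14·2.60)] = 0.4682·ln(13.31/9.638) = 0.1510 kmol/m³.

0.151 kmol/m³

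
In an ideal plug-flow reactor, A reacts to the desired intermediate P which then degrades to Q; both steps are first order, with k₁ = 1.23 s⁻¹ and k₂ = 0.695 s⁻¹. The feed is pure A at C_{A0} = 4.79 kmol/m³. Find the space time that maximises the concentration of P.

The intermediate peaks when r₁ = r₂, i.e. k₁e^(−k₁τ) = k₂e^(−k₂τ), giving τ_opt = ln(k₂/k₁)/(k₂−k₁).
= ln(0.695/1.23)/(0.695−1.23) = ln(0.5650)/-0.5350 = -0.5709/-0.5350 = 1.07 s.

1.07 s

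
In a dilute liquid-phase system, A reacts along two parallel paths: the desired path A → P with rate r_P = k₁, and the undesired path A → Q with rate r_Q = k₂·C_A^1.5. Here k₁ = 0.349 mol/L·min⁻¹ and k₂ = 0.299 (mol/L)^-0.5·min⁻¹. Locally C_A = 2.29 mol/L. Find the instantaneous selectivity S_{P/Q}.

0.337

S_{P/Q} = r_P/r_Q = (k₁)/(k₂·C_A^1.5) = (k₁/k₂)·C_A^-1.5.
= (0.349) / (0.299×2.290^1.5) = 0.3490/1.036 = 0.337.
The undesired path is higher order in A, so low C_A (CSTR or dilute feed) favours P.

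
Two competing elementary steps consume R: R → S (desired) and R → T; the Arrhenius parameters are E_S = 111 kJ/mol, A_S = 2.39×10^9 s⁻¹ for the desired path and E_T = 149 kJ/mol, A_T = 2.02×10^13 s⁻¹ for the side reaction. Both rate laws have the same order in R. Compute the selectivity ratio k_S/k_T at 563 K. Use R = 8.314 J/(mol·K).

0.397

With equal orders, S_{S/T} = k_S/k_T = (A_S/A_T)·exp[(E_T−E_S)/(RT)].
(E_T−E_S)/(RT) = (149−111)×10³/(8.314×563) = 38000/4681 = 8.118.
k_S/k_T = (2.39×10^9/2.02×10^13)·exp(8.118) = 1.183×10^-4 × 3355 = 0.397.
Since E_S < E_T, lowering the temperature improves selectivity toward S.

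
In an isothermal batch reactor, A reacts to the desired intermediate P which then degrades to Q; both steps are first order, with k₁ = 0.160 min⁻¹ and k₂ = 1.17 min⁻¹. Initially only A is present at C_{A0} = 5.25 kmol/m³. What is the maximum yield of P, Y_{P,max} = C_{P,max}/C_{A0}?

Evaluating C_P at t_opt = ln(k₂/k₁)/(k₂−k₁) gives C_{P,max}/C_{A0} = (k₁/k₂)^[k₂/(k₂−k₁)].
= (0.160/1.17)^(1.17/(1.17−0.160)) = (0.1368)^(1.158) = 0.09978.

0.0998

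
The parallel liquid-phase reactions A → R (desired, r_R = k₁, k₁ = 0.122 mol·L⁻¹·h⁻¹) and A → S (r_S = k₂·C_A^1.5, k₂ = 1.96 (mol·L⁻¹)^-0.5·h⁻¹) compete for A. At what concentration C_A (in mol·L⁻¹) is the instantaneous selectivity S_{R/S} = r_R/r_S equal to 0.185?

S_{R/S} = (k₁/k₂)·C_A^-1.5 ⇒ C_A = (S·k₂/k₁)^(1/(-1.5)).
= (0.185×1.96/0.122)^(-0.6667) = (2.972)^(-0.6667) = 0.484 mol·L⁻¹.

0.484 mol·L⁻¹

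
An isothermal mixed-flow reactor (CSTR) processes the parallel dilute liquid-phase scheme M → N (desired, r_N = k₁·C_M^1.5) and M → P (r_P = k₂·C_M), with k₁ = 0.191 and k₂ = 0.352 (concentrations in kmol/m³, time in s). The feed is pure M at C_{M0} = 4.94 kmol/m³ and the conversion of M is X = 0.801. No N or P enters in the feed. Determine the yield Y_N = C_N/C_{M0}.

0.280

Exit C_M = C_{M0}(1−X) = 4.94×0.199 = 0.9831 kmol/m³.
In a CSTR the entire volume is at exit conditions, so r_N = 0.191×0.9831^1.5 = 0.1862 and r_P = 0.352×0.9831 = 0.3460.
Fraction of consumed M going to N: r_N/(r_N+r_P) = 0.3498.
C_N = 0.3498·C_{M0}·X = 0.3498×4.94×0.801 = 1.38 kmol/m³; Y_N = C_N/C_{M0} = 0.280.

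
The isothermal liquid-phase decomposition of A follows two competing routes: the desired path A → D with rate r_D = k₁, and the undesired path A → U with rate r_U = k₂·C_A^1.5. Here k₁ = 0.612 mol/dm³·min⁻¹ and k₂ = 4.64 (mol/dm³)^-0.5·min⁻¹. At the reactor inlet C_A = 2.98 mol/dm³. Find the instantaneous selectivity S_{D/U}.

S_{D/U} = r_D/r_U = (k₁)/(k₂·C_A^1.5) = (k₁/k₂)·C_A^-1.5.
= (0.612) / (4.64×2.980^1.5) = 0.6120/23.87 = 0.0256.
The undesired path is higher order in A, so low C_A (CSTR or dilute feed) favours D.

0.0256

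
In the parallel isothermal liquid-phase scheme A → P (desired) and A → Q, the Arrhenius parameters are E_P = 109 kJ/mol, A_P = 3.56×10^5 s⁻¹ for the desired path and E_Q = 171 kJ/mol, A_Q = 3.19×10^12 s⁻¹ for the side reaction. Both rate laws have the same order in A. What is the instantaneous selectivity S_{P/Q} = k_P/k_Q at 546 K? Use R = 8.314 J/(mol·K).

0.0953

With equal orders, S_{P/Q} = k_P/k_Q = (A_P/A_Q)·exp[(E_Q−E_P)/(RT)].
(E_Q−E_P)/(RT) = (171−109)×10³/(8.314×546) = 62000/4539 = 13.66.
k_P/k_Q = (3.56×10^5/3.19×10^12)·exp(13.66) = 1.116×10^-7 × 8.543×10^5 = 0.0953.
Since E_P < E_Q, lowering the temperature improves selectivity toward P.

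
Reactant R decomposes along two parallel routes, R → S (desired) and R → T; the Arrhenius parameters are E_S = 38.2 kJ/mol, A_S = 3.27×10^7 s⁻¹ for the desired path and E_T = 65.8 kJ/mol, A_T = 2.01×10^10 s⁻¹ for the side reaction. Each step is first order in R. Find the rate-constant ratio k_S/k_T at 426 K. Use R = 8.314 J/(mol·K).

3.94

k_S/k_T = (A_S/A_T)·exp[−(E_S−E_T)/(RT)] = (A_S/A_T)·exp[(E_T−E_S)/(RT)].
(E_T−E_S)/(RT) = (65.8−38.2)×10³/(8.314×426) = 27600/3542 = 7.793.
k_S/k_T = (3.27×10^7/2.01×10^10)·exp(7.793) = 0.001627 × 2423 = 3.94.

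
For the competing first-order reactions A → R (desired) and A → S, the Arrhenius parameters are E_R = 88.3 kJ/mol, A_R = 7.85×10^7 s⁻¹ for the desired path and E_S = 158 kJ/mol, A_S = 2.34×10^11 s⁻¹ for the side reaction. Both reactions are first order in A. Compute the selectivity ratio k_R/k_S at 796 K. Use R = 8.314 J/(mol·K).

12.6

With equal orders, S_{R/S} = k_R/k_S = (A_R/A_S)·exp[(E_S−E_R)/(RT)].
(E_S−E_R)/(RT) = (158−88.3)×10³/(8.314×796) = 69700/6618 = 10.53.
k_R/k_S = (7.85×10^7/2.34×10^11)·exp(10.53) = 3.355×10^-4 × 37495 = 12.6.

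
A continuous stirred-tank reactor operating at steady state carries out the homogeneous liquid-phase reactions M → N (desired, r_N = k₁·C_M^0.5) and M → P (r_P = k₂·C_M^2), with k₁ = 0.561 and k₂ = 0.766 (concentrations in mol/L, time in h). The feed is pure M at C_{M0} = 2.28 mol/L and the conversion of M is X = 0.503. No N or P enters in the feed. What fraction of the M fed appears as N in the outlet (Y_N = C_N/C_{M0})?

Exit C_M = C_{M0}(1−X) = 2.28×0.497 = 1.133 mol/L.
Rates in a CSTR are evaluated at the outlet concentration: r_N = 0.561×1.133^0.5 = 0.5972, r_P = 0.766×1.133^2 = 0.9836.
Fraction of consumed M going to N: r_N/(r_N+r_P) = 0.3778.
C_N = 0.3778·C_{M0}·X = 0.3778×2.28×0.503 = 0.433 mol/L; Y_N = C_N/C_{M0} = 0.190.

0.190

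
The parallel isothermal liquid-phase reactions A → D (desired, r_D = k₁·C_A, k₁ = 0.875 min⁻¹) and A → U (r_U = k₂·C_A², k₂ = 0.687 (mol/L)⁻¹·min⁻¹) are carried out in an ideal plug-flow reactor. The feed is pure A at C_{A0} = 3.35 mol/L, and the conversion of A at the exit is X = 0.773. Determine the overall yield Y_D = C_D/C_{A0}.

C_A = C_{A0}(1−X) = 0.7604 mol/L.
Along a PFR/batch, dC_D/dC_A = −r_D/(r_D+r_U) = −k₁/(k₁+k₂·C_A).
Integrating from C_{A0} to C_A: C_D = (0.875/0.687)·ln[(0.875+0.687·3.35)/(0.875+0.687·0.760)] = 1.274·ln(3.176/1.397) = 1.046 mol/L.
Y_D = C_D/C_{A0} = 1.046/3.35 = 0.312.

0.312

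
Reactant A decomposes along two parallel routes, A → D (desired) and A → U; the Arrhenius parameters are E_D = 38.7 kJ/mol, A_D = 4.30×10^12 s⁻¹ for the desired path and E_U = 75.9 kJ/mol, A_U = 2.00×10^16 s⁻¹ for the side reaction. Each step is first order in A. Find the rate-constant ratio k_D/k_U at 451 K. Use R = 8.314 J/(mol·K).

With equal orders, S_{D/U} = k_D/k_U = (A_D/A_U)·exp[(E_U−E_D)/(RT)].
(E_U−E_D)/(RT) = (75.9−38.7)×10³/(8.314×451) = 37200/3750 = 9.921.
k_D/k_U = (4.30×10^12/2.00×10^16)·exp(9.921) = 2.150×10^-4 × 20354 = 4.38.

4.38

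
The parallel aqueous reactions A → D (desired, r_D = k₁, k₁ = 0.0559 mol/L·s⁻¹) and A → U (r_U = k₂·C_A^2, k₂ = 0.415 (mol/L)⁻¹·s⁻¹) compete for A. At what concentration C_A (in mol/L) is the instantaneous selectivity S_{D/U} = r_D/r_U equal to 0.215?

0.792 mol/L

S_{D/U} = (k₁/k₂)·C_A^-2 ⇒ C_A = (S·k₂/k₁)^(-0.5).
= (0.215×0.415/0.0559)^(-0.5) = (1.596)^(-0.5) = 0.792 mol/L.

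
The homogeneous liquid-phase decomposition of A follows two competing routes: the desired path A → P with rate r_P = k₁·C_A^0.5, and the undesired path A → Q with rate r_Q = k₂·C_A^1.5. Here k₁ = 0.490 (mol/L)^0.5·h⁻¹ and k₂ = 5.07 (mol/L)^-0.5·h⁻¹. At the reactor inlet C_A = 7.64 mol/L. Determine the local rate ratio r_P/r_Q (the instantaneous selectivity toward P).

S_{P/Q} = r_P/r_Q = (k₁·C_A^0.5)/(k₂·C_A^1.5) = (k₁/k₂)·C_A⁻¹.
= (0.490×7.640^0.5) / (5.07×7.640^1.5) = 1.354/107.1 = 0.0127.

0.0127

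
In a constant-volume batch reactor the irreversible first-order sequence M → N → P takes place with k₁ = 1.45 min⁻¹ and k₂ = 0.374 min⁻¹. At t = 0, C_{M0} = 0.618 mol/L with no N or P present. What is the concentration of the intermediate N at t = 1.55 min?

Solving the coupled first-order balances gives C_N(t) = [k₁/(k₂−k₁)]·C_{M0}·(e^(−k₁t) − e^(−k₂t)).
e^(−k₁t) = e^(−1.45×1.55) = e^(−2.248) = 0.1057; e^(−k₂t) = e^(−0.5797) = 0.5601.
C_N = 1.45×0.618/(0.374−1.45) × (0.1057−0.5601) = (-0.8328)×(-0.4544) = 0.3784 mol/L.

0.378 mol/L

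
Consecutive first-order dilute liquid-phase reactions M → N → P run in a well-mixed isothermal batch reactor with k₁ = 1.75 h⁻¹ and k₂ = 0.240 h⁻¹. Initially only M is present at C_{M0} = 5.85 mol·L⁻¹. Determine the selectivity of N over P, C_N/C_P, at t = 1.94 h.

The intermediate concentration in a first-order A→B→C sequence is C_N = k₁C_{M0}(e^(−k₁t) − e^(−k₂t))/(k₂−k₁).
e^(−k₁t) = e^(−1.75×1.94) = e^(−3.395) = 0.03354; e^(−k₂t) = e^(−0.4656) = 0.6278.
C_N = 1.75×5.85/(0.240−1.75) × (0.03354−0.6278) = (-6.780)×(-0.5942) = 4.029 mol·L⁻¹.
C_M = C_{M0}e^(−k₁t) = 0.1962 mol·L⁻¹, so C_P = C_{M0}−C_M−C_N = 1.625 mol·L⁻¹; C_N/C_P = 2.48.

2.48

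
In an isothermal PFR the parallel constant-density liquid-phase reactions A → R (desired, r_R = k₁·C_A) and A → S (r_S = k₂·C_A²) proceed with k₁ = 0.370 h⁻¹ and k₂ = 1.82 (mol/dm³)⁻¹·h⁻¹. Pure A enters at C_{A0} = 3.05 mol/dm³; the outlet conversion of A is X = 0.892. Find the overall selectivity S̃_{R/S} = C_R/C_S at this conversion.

0.156

C_A = C_{A0}(1−X) = 0.3294 mol/dm³.
Along a PFR/batch, dC_R/dC_A = −r_R/(r_R+r_S) = −k₁/(k₁+k₂·C_A).
Integrating from C_{A0} to C_A: C_R = (0.370/1.82)·ln[(0.370+1.82·3.05)/(0.370+1.82·0.329)] = 0.2033·ln(5.921/0.9695) = 0.3679 mol/dm³.
C_S = (C_{A0}−C_A)−C_R = 2.353 mol/dm³; S̃_{R/S} = 0.3679/2.353 = 0.156.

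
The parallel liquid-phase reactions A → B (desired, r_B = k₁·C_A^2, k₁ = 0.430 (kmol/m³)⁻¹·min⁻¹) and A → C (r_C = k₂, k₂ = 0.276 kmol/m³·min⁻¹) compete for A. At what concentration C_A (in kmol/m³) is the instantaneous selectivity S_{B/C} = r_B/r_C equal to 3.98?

S_{B/C} = (k₁/k₂)·C_A^2 ⇒ C_A = (S·k₂/k₁)^(0.5).
= (3.98×0.276/0.430)^(0.5) = (2.555)^(0.5) = 1.60 kmol/m³.

1.60 kmol/m³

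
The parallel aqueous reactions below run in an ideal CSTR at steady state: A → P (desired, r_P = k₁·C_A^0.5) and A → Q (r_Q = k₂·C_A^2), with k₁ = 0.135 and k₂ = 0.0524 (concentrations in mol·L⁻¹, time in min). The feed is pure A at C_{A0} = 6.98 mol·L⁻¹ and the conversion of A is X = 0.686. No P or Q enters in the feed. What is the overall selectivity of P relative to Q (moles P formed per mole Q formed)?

0.794

Exit C_A = C_{A0}(1−X) = 6.98×0.314 = 2.192 mol·L⁻¹.
In a CSTR the entire volume is at exit conditions, so r_P = 0.135×2.192^0.5 = 0.1999 and r_Q = 0.0524×2.192^2 = 0.2517.
Overall selectivity = C_P/C_Q = r_Pτ/(r_Qτ) = r_P/r_Q = 0.794.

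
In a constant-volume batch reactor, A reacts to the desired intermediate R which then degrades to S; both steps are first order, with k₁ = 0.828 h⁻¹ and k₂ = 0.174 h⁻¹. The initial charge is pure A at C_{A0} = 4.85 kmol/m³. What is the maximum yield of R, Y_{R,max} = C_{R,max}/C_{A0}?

0.660

At the optimum, C_{R,max}/C_{A0} = (k₁/k₂)^[k₂/(k₂−k₁)].
= (0.828/0.174)^(0.174/(0.174−0.828)) = (4.759)^(-0.2661) = 0.6603.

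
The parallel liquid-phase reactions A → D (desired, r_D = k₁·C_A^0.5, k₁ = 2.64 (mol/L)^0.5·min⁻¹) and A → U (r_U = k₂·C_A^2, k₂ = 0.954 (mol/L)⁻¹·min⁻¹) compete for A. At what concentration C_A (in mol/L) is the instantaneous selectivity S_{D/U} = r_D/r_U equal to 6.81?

S_{D/U} = (k₁/k₂)·C_A^-1.5 ⇒ C_A = (S·k₂/k₁)^(1/(-1.5)).
= (6.81×0.954/2.64)^(-0.6667) = (2.461)^(-0.6667) = 0.549 mol/L.

0.549 mol/L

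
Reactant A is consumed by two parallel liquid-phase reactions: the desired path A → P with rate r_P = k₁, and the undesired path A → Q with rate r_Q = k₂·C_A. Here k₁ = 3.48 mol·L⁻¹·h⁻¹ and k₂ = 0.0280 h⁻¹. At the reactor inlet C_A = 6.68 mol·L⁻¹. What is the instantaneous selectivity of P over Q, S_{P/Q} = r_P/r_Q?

S_{P/Q} = r_P/r_Q = (k₁)/(k₂·C_A) = (k₁/k₂)·C_A⁻¹.
= (3.48) / (0.0280×6.680) = 3.480/0.1870 = 18.6.
The undesired path is higher order in A, so low C_A (CSTR or dilute feed) favours P.

18.6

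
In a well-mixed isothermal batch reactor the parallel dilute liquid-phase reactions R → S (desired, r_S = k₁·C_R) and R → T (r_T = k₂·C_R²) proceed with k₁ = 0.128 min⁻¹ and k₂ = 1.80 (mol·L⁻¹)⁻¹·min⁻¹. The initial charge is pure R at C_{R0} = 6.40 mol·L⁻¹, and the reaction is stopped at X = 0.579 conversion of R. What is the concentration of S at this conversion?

C_R = C_{R0}(1−X) = 2.694 mol·L⁻¹.
Along a PFR/batch, dC_S/dC_R = −r_S/(r_S+r_T) = −k₁/(k₁+k₂·C_R).
Integrating from C_{R0} to C_R: C_S = (0.128/1.80)·ln[(0.128+1.80·6.40)/(0.128+1.80·2.69)] = 0.07111·ln(11.65/4.978) = 0.06045 mol·L⁻¹.

0.0605 mol·L⁻¹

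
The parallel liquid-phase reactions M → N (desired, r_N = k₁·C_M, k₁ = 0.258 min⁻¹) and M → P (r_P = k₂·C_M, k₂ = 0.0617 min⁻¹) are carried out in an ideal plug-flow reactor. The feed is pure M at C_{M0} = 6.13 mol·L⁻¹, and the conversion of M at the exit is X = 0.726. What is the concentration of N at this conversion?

C_M = C_{M0}(1−X) = 1.680 mol·L⁻¹.
Both paths are first order in M, so the instantaneous fraction to N is constant: dC_N/d(−C_M) = k₁/(k₁+k₂) = 0.8070.
C_N = 0.8070·(C_{M0}−C_M) = 0.8070×4.450 = 3.59 mol·L⁻¹.

3.59 mol·L⁻¹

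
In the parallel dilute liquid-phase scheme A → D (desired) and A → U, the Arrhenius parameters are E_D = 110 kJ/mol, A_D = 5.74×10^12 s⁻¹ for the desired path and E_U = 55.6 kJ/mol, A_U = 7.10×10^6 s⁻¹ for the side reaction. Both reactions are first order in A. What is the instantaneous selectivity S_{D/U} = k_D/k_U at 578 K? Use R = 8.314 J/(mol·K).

With equal orders, S_{D/U} = k_D/k_U = (A_D/A_U)·exp[(E_U−E_D)/(RT)].
(E_U−E_D)/(RT) = (55.6−110)×10³/(8.314×578) = -54400/4805 = -11.32.
k_D/k_U = (5.74×10^12/7.10×10^6)·exp(-11.32) = 8.085×10^5 × 1.212×10^-5 = 9.80.
Since E_D > E_U, raising the temperature improves selectivity toward D.

9.80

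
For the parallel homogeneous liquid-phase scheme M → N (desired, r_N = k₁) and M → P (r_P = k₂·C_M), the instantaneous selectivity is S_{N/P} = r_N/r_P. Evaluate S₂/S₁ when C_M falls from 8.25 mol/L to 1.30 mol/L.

6.35

S_{N/P} = (k₁/k₂)·C_M⁻¹, so S₂/S₁ = (C_{M,2}/C_{M,1})⁻¹.
= 8.25/1.30 = 6.35.
Selectivity toward N rises as C_M falls — low-concentration operation is favoured.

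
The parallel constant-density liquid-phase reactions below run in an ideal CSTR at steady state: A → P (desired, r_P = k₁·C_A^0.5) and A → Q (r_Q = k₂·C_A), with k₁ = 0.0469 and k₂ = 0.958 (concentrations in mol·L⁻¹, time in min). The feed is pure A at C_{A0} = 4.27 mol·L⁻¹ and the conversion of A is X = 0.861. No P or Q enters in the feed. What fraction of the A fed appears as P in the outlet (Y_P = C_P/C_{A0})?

Exit C_A = C_{A0}(1−X) = 4.27×0.139 = 0.5935 mol·L⁻¹.
In a CSTR the entire volume is at exit conditions, so r_P = 0.0469×0.5935^0.5 = 0.03613 and r_Q = 0.958×0.5935 = 0.5686.
Fraction of consumed A going to P: r_P/(r_P+r_Q) = 0.05975.
C_P = 0.05975·C_{A0}·X = 0.05975×4.27×0.861 = 0.220 mol·L⁻¹; Y_P = C_P/C_{A0} = 0.0514.

0.0514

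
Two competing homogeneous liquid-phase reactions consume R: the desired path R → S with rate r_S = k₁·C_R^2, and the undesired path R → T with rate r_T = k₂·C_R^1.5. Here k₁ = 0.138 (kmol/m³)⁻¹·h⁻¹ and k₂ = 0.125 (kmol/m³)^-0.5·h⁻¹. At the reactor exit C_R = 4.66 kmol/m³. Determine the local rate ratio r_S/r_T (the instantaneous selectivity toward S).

2.38

S_{S/T} = r_S/r_T = (k₁·C_R^2)/(k₂·C_R^1.5) = (k₁/k₂)·C_R^0.5.
= (0.138×4.660^2) / (0.125×4.660^1.5) = 2.997/1.257 = 2.38.
Since the desired path is higher order in R, keeping C_R high (PFR or concentrated feed) favours S.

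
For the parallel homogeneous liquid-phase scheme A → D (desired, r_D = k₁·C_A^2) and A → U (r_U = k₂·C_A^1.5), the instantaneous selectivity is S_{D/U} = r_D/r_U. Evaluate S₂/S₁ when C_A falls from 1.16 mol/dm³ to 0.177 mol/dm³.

0.391

S_{D/U} = (k₁/k₂)·C_A^0.5, so S₂/S₁ = (C_{A,2}/C_{A,1})^0.5.
= (0.177/1.16)^0.5 = (0.1526)^0.5 = 0.391.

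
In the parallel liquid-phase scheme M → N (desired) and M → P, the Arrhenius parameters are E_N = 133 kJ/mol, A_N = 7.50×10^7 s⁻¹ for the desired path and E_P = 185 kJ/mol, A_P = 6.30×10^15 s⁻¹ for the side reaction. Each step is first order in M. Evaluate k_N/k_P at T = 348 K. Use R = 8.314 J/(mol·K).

0.761

With equal orders, S_{N/P} = k_N/k_P = (A_N/A_P)·exp[(E_P−E_N)/(RT)].
(E_P−E_N)/(RT) = (185−133)×10³/(8.314×348) = 52000/2893 = 17.97.
k_N/k_P = (7.50×10^7/6.30×10^15)·exp(17.97) = 1.190×10^-8 × 6.389×10^7 = 0.761.
Since E_N < E_P, lowering the temperature improves selectivity toward N.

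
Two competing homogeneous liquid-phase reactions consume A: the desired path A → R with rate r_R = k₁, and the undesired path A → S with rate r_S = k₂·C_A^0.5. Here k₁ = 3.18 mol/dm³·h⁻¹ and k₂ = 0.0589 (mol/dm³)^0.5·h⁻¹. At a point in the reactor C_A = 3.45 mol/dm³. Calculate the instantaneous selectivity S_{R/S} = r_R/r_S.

S_{R/S} = r_R/r_S = (k₁)/(k₂·C_A^0.5) = (k₁/k₂)·C_A^-0.5.
= (3.18) / (0.0589×3.450^0.5) = 3.180/0.1094 = 29.1.

29.1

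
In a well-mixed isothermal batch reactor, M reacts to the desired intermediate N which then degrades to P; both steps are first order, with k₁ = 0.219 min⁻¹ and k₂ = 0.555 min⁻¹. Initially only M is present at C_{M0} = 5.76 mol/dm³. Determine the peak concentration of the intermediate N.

Evaluating C_N at t_opt = ln(k₂/k₁)/(k₂−k₁) gives C_{N,max}/C_{M0} = (k₁/k₂)^[k₂/(k₂−k₁)].
= (0.219/0.555)^(0.555/(0.555−0.219)) = (0.3946)^(1.652) = 0.2152.
C_{N,max} = 0.2152×5.76 = 1.24 mol/dm³.

1.24 mol/dm³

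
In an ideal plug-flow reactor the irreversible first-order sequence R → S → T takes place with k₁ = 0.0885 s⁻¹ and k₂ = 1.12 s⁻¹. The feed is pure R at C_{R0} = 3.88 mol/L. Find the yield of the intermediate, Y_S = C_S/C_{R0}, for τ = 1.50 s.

Solving the coupled first-order balances gives C_S(τ) = [k₁/(k₂−k₁)]·C_{R0}·(e^(−k₁τ) − e^(−k₂τ)).
e^(−k₁τ) = e^(−0.0885×1.50) = e^(−0.1327) = 0.8757; e^(−k₂τ) = e^(−1.680) = 0.1864.
C_S = 0.0885×3.88/(1.12−0.0885) × (0.8757−0.1864) = 0.3329×0.6893 = 0.2295 mol/L.
Y_S = C_S/C_{R0} = 0.2295/3.88 = 0.0591.

0.0591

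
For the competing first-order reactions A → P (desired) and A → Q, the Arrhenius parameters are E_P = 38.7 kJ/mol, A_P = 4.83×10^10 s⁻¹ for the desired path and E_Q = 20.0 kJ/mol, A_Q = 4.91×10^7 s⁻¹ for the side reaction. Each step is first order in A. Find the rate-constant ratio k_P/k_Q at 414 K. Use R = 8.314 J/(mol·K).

4.30

Since both paths have the same order in A, the concentration cancels and S_{P/Q} = k_P/k_Q = (A_P/A_Q)·exp[(E_Q−E_P)/(RT)].
(E_Q−E_P)/(RT) = (20.0−38.7)×10³/(8.314×414) = -18700/3442 = -5.433.
k_P/k_Q = (4.83×10^10/4.91×10^7)·exp(-5.433) = 983.7 × 0.004370 = 4.30.
Since E_P > E_Q, raising the temperature improves selectivity toward P.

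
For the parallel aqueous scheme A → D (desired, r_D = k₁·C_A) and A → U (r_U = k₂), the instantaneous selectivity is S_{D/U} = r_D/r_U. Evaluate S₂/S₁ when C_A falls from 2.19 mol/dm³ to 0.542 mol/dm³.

S_{D/U} = (k₁/k₂)·C_A, so S₂/S₁ = (C_{A,2}/C_{A,1}).
= 0.542/2.19 = 0.247.

0.247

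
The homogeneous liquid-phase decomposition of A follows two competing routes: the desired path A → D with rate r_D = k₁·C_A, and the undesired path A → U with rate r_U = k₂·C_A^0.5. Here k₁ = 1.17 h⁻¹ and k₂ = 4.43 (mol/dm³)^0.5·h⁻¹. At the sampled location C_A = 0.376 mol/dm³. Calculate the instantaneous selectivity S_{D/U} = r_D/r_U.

0.162

S_{D/U} = r_D/r_U = (k₁·C_A)/(k₂·C_A^0.5) = (k₁/k₂)·C_A^0.5.
= (1.17×0.3760) / (4.43×0.3760^0.5) = 0.4399/2.716 = 0.162.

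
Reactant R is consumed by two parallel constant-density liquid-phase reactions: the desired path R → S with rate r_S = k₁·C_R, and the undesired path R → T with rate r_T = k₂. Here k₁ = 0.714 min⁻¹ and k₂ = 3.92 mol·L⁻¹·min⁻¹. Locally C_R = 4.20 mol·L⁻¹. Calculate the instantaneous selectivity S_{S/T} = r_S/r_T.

0.765

S_{S/T} = r_S/r_T = (k₁·C_R)/(k₂) = (k₁/k₂)·C_R.
= (0.714×4.200) / (3.92) = 2.999/3.920 = 0.765.
Since the desired path is higher order in R, keeping C_R high (PFR or concentrated feed) favours S.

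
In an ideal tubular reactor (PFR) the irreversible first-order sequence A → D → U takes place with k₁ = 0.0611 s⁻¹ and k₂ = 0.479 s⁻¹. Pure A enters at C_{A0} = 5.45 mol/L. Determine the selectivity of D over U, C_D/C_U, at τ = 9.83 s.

For first-order series with pure A initially, C_D(τ) = k₁C_{A0}/(k₂−k₁)·(e^(−k₁τ) − e^(−k₂τ)).
e^(−k₁τ) = e^(−0.0611×9.83) = e^(−0.6006) = 0.5485; e^(−k₂τ) = e^(−4.709) = 0.009018.
C_D = 0.0611×5.45/(0.479−0.0611) × (0.5485−0.009018) = 0.7968×0.5395 = 0.4299 mol/L.
C_A = C_{A0}e^(−k₁τ) = 2.989 mol/L, so C_U = C_{A0}−C_A−C_D = 2.031 mol/L; C_D/C_U = 0.212.

0.212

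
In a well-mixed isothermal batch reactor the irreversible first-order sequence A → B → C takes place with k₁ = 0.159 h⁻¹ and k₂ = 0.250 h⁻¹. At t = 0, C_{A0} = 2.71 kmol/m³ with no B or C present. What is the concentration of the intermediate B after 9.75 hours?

For first-order series with pure A initially, C_B(t) = k₁C_{A0}/(k₂−k₁)·(e^(−k₁t) − e^(−k₂t)).
e^(−k₁t) = e^(−0.159×9.75) = e^(−1.550) = 0.2122; e^(−k₂t) = e^(−2.438) = 0.08738.
C_B = 0.159×2.71/(0.250−0.159) × (0.2122−0.08738) = 4.735×0.1248 = 0.5910 kmol/m³.

0.591 kmol/m³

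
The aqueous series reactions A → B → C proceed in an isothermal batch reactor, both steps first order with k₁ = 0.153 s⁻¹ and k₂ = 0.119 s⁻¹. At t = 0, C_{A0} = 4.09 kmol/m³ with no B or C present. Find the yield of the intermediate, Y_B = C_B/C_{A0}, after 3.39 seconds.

For first-order series with pure A initially, C_B(t) = k₁C_{A0}/(k₂−k₁)·(e^(−k₁t) − e^(−k₂t)).
e^(−k₁t) = e^(−0.153×3.39) = e^(−0.5187) = 0.5953; e^(−k₂t) = e^(−0.4034) = 0.6680.
C_B = 0.153×4.09/(0.119−0.153) × (0.5953−0.6680) = (-18.40)×(-0.07273) = 1.339 kmol/m³.
Y_B = C_B/C_{A0} = 1.339/4.09 = 0.327.

0.327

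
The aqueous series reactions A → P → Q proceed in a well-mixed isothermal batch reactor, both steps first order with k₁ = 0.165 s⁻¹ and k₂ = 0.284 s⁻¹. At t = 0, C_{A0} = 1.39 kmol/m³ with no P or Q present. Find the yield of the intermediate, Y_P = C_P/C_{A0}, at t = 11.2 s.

0.161

The intermediate concentration in a first-order A→B→C sequence is C_P = k₁C_{A0}(e^(−k₁t) − e^(−k₂t))/(k₂−k₁).
e^(−k₁t) = e^(−0.165×11.2) = e^(−1.848) = 0.1576; e^(−k₂t) = e^(−3.181) = 0.04155.
C_P = 0.165×1.39/(0.284−0.165) × (0.1576−0.04155) = 1.927×0.1160 = 0.2236 kmol/m³.
Y_P = C_P/C_{A0} = 0.2236/1.39 = 0.161.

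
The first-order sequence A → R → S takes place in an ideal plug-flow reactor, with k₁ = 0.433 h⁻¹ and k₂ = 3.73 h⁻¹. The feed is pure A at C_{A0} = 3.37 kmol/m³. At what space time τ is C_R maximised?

The intermediate peaks when r₁ = r₂, i.e. k₁e^(−k₁τ) = k₂e^(−k₂τ), giving τ_opt = ln(k₂/k₁)/(k₂−k₁).
= ln(3.73/0.433)/(3.73−0.433) = ln(8.614)/3.297 = 2.153/3.297 = 0.653 h.

0.653 h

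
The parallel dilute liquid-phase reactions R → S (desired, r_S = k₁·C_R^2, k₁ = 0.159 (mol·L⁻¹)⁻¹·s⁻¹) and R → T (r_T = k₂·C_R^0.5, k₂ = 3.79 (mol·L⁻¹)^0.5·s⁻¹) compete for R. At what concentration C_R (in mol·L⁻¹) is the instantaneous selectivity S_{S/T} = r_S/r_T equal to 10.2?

39.0 mol·L⁻¹

S_{S/T} = (k₁/k₂)·C_R^1.5 ⇒ C_R = (S·k₂/k₁)^(1/1.5).
= (10.2×3.79/0.159)^(0.6667) = (243.1)^(0.6667) = 39.0 mol·L⁻¹.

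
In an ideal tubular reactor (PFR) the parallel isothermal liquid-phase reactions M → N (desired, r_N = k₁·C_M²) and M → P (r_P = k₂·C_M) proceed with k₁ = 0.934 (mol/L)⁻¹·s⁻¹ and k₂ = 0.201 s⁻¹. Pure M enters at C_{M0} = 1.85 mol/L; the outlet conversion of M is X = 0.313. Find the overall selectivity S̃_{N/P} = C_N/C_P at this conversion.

7.18

C_M = C_{M0}(1−X) = 1.271 mol/L.
Along a PFR/batch, dC_P/dC_M = −r_P/(r_N+r_P) = −k₂/(k₂+k₁·C_M).
Integrating from C_{M0} to C_M: C_P = (0.201/0.934)·ln[(0.201+0.934·1.85)/(0.201+0.934·1.27)] = 0.2152·ln(1.929/1.388) = 0.07081 mol/L.
Then C_N = (C_{M0}−C_M) − C_P = 0.5790 − 0.07081 = 0.5082 mol/L.
S̃_{N/P} = C_N/C_P = 0.5082/0.07081 = 7.18.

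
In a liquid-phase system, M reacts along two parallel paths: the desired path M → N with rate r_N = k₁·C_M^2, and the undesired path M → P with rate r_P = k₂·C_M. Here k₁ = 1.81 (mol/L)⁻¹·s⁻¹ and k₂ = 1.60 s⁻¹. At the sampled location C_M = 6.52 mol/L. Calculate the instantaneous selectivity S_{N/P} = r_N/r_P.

7.38

S_{N/P} = r_N/r_P = (k₁·C_M^2)/(k₂·C_M) = (k₁/k₂)·C_M.
= (1.81×6.520^2) / (1.60×6.520) = 76.94/10.43 = 7.38.
Since the desired path is higher order in M, keeping C_M high (PFR or concentrated feed) favours N.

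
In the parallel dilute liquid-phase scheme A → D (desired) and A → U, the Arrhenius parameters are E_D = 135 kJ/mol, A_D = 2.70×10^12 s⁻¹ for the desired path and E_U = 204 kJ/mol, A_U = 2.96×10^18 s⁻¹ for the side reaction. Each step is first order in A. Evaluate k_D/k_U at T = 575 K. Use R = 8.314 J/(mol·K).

Since both paths have the same order in A, the concentration cancels and S_{D/U} = k_D/k_U = (A_D/A_U)·exp[(E_U−E_D)/(RT)].
(E_U−E_D)/(RT) = (204−135)×10³/(8.314×575) = 69000/4781 = 14.43.
k_D/k_U = (2.70×10^12/2.96×10^18)·exp(14.43) = 9.122×10^-7 × 1.855×10^6 = 1.69.
Since E_D < E_U, lowering the temperature improves selectivity toward D.

1.69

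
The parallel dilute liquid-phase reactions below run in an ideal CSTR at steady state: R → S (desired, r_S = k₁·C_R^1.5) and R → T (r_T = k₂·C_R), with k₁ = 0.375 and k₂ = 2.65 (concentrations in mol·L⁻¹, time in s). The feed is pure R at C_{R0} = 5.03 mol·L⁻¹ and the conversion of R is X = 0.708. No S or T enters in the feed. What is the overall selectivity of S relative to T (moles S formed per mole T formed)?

Exit C_R = C_{R0}(1−X) = 5.03×0.292 = 1.469 mol·L⁻¹.
A CSTR operates uniformly at the exit composition, giving r_S = 0.6675 and r_T = 3.892 (each k·C_R^n at C_R = 1.469).
Overall selectivity = C_S/C_T = r_Sτ/(r_Tτ) = r_S/r_T = 0.171.

0.171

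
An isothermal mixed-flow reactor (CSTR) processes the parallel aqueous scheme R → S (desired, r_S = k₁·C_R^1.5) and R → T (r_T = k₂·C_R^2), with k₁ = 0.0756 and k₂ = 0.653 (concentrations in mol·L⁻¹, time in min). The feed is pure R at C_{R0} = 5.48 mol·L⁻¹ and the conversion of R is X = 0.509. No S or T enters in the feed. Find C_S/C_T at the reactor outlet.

Exit C_R = C_{R0}(1−X) = 5.48×0.491 = 2.691 mol·L⁻¹.
A CSTR operates uniformly at the exit composition, giving r_S = 0.3337 and r_T = 4.728 (each k·C_R^n at C_R = 2.691).
Overall selectivity = C_S/C_T = r_Sτ/(r_Tτ) = r_S/r_T = 0.0706.

0.0706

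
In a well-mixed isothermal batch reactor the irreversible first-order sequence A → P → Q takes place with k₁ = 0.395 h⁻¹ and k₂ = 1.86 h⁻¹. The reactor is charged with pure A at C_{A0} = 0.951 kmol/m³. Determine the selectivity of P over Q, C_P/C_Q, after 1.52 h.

0.413

Solving the coupled first-order balances gives C_P(t) = [k₁/(k₂−k₁)]·C_{A0}·(e^(−k₁t) − e^(−k₂t)).
e^(−k₁t) = e^(−0.395×1.52) = e^(−0.6004) = 0.5486; e^(−k₂t) = e^(−2.827) = 0.05918.
C_P = 0.395×0.951/(1.86−0.395) × (0.5486−0.05918) = 0.2564×0.4894 = 0.1255 kmol/m³.
C_A = C_{A0}e^(−k₁t) = 0.5217 kmol/m³, so C_Q = C_{A0}−C_A−C_P = 0.3038 kmol/m³; C_P/C_Q = 0.413.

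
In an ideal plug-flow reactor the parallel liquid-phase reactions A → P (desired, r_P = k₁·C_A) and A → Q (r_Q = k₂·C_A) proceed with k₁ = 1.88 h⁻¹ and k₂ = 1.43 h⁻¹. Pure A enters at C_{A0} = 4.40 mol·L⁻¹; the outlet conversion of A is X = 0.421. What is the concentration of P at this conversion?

C_A = C_{A0}(1−X) = 2.548 mol·L⁻¹.
Both paths are first order in A, so the instantaneous fraction to P is constant: dC_P/d(−C_A) = k₁/(k₁+k₂) = 0.5680.
C_P = 0.5680·(C_{A0}−C_A) = 0.5680×1.852 = 1.05 mol·L⁻¹.

1.05 mol·L⁻¹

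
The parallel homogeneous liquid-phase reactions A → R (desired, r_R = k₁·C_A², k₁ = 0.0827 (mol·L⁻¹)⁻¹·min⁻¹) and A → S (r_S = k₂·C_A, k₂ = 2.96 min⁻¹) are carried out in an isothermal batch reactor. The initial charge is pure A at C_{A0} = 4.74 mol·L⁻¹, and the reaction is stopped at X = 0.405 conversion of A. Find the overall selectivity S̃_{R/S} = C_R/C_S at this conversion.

C_A = C_{A0}(1−X) = 2.820 mol·L⁻¹.
Along a PFR/batch, dC_S/dC_A = −r_S/(r_R+r_S) = −k₂/(k₂+k₁·C_A).
Integrating from C_{A0} to C_A: C_S = (2.96/0.0827)·ln[(2.96+0.0827·4.74)/(2.96+0.0827·2.82)] = 35.79·ln(3.352/3.193) = 1.737 mol·L⁻¹.
Then C_R = (C_{A0}−C_A) − C_S = 1.920 − 1.737 = 0.1830 mol·L⁻¹.
S̃_{R/S} = C_R/C_S = 0.1830/1.737 = 0.105.

0.105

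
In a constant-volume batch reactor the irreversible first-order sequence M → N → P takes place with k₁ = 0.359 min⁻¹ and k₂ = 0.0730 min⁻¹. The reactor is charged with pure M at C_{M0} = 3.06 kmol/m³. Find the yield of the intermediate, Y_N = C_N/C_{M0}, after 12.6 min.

0.487

The intermediate concentration in a first-order A→B→C sequence is C_N = k₁C_{M0}(e^(−k₁t) − e^(−k₂t))/(k₂−k₁).
e^(−k₁t) = e^(−0.359×12.6) = e^(−4.523) = 0.01085; e^(−k₂t) = e^(−0.9198) = 0.3986.
C_N = 0.359×3.06/(0.0730−0.359) × (0.01085−0.3986) = (-3.841)×(-0.3877) = 1.489 kmol/m³.
Y_N = C_N/C_{M0} = 1.489/3.06 = 0.487.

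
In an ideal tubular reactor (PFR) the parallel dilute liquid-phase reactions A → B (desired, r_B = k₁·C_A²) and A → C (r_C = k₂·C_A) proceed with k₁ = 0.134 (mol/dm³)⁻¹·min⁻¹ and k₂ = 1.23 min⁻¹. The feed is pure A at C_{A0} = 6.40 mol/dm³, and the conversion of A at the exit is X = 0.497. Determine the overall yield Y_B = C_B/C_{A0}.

C_A = C_{A0}(1−X) = 3.219 mol/dm³.
Along a PFR/batch, dC_C/dC_A = −r_C/(r_B+r_C) = −k₂/(k₂+k₁·C_A).
Integrating from C_{A0} to C_A: C_C = (1.23/0.134)·ln[(1.23+0.134·6.40)/(1.23+0.134·3.22)] = 9.179·ln(2.088/1.661) = 2.096 mol/dm³.
Then C_B = (C_{A0}−C_A) − C_C = 3.181 − 2.096 = 1.085 mol/dm³.
Y_B = C_B/C_{A0} = 1.085/6.40 = 0.169.

0.169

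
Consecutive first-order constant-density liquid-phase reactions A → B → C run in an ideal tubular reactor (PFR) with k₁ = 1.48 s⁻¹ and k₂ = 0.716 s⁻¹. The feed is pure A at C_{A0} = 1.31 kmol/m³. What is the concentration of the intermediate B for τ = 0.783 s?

0.652 kmol/m³

Solving the coupled first-order balances gives C_B(τ) = [k₁/(k₂−k₁)]·C_{A0}·(e^(−k₁τ) − e^(−k₂τ)).
e^(−k₁τ) = e^(−1.48×0.783) = e^(−1.159) = 0.3139; e^(−k₂τ) = e^(−0.5606) = 0.5709.
C_B = 1.48×1.31/(0.716−1.48) × (0.3139−0.5709) = (-2.538)×(-0.2570) = 0.6522 kmol/m³.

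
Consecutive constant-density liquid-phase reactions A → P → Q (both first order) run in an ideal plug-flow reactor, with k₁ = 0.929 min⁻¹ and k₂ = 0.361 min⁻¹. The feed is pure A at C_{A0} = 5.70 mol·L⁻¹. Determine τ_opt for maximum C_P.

For first-order series the maximum of C_P occurs at τ_opt = ln(k₂/k₁)/(k₂−k₁).
= ln(0.361/0.929)/(0.361−0.929) = ln(0.3886)/-0.5680 = -0.9452/-0.5680 = 1.66 min.

1.66 min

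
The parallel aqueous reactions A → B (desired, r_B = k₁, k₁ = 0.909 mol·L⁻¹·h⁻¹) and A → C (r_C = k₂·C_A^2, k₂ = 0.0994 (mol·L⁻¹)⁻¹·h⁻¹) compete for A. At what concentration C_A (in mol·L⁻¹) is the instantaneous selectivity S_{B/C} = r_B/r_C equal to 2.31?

S_{B/C} = (k₁/k₂)·C_A^-2 ⇒ C_A = (S·k₂/k₁)^(-0.5).
= (2.31×0.0994/0.909)^(-0.5) = (0.2526)^(-0.5) = 1.99 mol·L⁻¹.

1.99 mol·L⁻¹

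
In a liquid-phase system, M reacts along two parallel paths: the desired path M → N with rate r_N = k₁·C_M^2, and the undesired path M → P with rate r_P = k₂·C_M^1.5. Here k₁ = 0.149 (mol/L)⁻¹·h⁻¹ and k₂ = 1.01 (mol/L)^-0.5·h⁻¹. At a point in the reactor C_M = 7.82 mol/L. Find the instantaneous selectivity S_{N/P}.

0.413

S_{N/P} = r_N/r_P = (k₁·C_M^2)/(k₂·C_M^1.5) = (k₁/k₂)·C_M^0.5.
= (0.149×7.820^2) / (1.01×7.820^1.5) = 9.112/22.09 = 0.413.
Since the desired path is higher order in M, keeping C_M high (PFR or concentrated feed) favours N.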